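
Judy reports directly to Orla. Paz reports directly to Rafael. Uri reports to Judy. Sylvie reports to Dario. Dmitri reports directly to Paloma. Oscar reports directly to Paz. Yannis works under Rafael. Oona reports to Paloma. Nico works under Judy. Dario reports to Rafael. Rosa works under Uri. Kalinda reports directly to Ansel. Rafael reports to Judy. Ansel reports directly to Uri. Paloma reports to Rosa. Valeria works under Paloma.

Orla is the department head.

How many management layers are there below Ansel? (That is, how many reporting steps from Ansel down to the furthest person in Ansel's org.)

1

The longest chain under Ansel runs Ansel → Kalinda, which is 1 level below Ansel.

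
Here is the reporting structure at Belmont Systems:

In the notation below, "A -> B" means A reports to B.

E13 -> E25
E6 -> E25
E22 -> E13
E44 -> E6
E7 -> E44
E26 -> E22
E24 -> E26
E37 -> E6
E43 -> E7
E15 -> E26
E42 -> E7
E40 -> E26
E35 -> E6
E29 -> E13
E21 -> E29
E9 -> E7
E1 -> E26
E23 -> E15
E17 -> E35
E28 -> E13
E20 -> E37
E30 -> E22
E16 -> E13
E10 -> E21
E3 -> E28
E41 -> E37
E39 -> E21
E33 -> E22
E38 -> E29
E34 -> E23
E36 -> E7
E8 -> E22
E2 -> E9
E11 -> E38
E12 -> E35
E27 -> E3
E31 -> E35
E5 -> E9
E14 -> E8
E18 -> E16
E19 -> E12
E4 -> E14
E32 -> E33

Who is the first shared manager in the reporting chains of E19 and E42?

E6

E19's chain of managers is E12, E35, E6, E25. E42's chain of managers is E7, E44, E6, E25. The first manager that appears in both chains is E6.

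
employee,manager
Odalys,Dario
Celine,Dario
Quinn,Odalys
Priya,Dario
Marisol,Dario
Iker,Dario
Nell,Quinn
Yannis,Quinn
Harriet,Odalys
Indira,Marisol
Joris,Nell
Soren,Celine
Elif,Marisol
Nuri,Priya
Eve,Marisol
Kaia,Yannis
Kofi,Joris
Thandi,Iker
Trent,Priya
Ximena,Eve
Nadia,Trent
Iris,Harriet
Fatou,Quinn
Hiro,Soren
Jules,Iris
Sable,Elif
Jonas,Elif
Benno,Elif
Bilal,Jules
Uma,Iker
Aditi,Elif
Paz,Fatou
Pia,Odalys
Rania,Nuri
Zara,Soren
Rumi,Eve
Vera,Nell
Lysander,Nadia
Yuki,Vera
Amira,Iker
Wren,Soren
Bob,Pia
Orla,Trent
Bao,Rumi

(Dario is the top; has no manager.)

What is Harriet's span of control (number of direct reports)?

1

Harriet directly manages Iris. That is 1 direct report.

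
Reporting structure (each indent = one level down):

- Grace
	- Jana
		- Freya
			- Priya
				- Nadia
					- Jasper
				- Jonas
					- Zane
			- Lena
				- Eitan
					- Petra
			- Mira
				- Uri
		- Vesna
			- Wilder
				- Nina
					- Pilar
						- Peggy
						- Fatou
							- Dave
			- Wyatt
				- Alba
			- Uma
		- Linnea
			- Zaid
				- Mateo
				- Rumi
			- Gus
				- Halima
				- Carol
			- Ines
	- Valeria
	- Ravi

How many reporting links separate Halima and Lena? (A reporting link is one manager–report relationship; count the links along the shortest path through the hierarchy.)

5

Halima is 3 levels below Jana, and Lena is 2 levels below Jana (their lowest common manager). The shortest path runs up from Halima to Jana and back down to Lena: 3 + 2 = 5 links.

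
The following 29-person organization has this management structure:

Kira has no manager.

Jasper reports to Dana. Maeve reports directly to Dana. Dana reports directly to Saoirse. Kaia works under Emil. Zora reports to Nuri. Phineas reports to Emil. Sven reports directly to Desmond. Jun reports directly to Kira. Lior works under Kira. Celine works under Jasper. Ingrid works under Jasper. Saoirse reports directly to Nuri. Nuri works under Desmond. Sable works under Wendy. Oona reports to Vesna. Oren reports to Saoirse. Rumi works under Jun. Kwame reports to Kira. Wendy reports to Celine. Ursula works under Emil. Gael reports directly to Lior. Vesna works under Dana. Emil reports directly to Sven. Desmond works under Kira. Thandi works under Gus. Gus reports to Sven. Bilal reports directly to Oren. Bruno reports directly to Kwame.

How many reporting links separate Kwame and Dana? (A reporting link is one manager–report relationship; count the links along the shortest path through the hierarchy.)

5

Kwame is 1 level below Kira, and Dana is 4 levels below Kira (their lowest common manager). The shortest path runs up from Kwame to Kira and back down to Dana: 1 + 4 = 5 links.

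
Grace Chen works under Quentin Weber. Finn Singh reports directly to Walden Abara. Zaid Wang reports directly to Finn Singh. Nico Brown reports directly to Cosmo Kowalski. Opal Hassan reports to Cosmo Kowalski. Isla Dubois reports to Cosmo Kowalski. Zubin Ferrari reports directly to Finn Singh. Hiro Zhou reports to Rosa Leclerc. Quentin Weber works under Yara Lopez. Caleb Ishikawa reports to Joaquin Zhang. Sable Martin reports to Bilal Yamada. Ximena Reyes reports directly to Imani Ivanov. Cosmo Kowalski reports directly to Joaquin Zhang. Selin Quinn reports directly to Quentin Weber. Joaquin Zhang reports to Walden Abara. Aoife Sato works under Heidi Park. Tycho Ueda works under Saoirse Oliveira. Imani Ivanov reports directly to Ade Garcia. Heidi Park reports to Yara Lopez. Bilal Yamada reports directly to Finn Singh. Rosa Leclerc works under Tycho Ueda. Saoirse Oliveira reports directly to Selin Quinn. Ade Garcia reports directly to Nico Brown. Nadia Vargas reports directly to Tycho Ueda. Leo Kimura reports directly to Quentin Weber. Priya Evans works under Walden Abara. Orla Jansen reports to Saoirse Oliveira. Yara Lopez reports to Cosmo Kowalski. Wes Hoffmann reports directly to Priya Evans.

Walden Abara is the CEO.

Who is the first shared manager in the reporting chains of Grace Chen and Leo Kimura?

Quentin Weber

Grace Chen's chain of managers is Quentin Weber, Yara Lopez, Cosmo Kowalski, Joaquin Zhang, Walden Abara. Leo Kimura's chain of managers is Quentin Weber, Yara Lopez, Cosmo Kowalski, Joaquin Zhang, Walden Abara. The first manager that appears in both chains is Quentin Weber.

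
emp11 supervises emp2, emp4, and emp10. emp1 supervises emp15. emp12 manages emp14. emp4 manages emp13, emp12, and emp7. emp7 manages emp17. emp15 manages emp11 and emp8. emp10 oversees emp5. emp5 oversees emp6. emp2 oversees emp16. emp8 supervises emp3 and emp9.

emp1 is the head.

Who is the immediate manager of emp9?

emp9 reports directly to emp8.

emp8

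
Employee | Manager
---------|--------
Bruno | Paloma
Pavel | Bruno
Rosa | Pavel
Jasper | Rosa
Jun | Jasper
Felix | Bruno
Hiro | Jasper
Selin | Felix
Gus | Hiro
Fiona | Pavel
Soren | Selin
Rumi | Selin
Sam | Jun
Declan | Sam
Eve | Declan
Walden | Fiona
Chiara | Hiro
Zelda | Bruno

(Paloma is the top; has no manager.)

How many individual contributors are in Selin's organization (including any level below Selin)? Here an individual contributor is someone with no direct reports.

2

The people in Selin's organization with no one reporting to them are Rumi, Soren. That is 2.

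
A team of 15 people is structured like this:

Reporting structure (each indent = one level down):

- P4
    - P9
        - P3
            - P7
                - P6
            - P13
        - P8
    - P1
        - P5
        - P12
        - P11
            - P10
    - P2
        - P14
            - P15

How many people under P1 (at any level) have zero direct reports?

3

The people in P1's organization with no one reporting to them are P10, P12, P5. That is 3.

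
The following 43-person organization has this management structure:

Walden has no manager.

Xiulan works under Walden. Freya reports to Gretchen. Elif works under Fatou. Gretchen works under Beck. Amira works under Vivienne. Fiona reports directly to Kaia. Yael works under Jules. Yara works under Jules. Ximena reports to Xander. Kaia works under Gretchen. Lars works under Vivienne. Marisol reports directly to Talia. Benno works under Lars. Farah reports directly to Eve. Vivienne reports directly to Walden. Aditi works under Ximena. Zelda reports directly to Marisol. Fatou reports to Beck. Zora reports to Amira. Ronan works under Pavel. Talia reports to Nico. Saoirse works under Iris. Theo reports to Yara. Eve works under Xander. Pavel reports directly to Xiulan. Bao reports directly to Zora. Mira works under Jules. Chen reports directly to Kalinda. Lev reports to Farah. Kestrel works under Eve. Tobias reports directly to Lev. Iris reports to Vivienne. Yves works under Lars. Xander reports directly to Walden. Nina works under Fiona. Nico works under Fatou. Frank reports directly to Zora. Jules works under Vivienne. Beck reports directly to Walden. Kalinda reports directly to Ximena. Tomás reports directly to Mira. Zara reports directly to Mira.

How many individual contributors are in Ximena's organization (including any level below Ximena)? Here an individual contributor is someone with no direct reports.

The people in Ximena's organization with no one reporting to them are Aditi, Chen. That is 2.

2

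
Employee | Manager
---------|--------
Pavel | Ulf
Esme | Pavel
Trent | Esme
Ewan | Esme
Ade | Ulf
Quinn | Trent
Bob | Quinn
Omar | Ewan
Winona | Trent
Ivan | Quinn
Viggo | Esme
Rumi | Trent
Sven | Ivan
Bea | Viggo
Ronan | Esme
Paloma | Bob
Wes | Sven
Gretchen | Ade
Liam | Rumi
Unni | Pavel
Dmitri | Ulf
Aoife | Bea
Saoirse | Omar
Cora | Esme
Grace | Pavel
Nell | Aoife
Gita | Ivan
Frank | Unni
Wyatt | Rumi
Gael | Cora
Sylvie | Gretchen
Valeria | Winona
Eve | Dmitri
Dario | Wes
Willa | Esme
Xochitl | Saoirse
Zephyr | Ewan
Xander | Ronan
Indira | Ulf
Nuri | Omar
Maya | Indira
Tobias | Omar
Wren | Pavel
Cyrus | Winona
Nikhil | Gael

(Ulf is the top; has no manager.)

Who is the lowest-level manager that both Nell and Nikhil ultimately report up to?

Esme

Nell's chain of managers is Aoife, Bea, Viggo, Esme, Pavel, Ulf. Nikhil's chain of managers is Gael, Cora, Esme, Pavel, Ulf. The first manager that appears in both chains is Esme.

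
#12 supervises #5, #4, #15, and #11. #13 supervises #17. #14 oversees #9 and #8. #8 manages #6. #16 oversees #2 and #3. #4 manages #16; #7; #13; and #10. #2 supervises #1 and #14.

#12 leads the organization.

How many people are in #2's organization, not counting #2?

#2 directly manages #14, #1. Under #14: #8, #6, #9 (3). #1 has no reports. So #2's organization is 2 direct reports plus everyone under them: 4 + 1 = 5.

5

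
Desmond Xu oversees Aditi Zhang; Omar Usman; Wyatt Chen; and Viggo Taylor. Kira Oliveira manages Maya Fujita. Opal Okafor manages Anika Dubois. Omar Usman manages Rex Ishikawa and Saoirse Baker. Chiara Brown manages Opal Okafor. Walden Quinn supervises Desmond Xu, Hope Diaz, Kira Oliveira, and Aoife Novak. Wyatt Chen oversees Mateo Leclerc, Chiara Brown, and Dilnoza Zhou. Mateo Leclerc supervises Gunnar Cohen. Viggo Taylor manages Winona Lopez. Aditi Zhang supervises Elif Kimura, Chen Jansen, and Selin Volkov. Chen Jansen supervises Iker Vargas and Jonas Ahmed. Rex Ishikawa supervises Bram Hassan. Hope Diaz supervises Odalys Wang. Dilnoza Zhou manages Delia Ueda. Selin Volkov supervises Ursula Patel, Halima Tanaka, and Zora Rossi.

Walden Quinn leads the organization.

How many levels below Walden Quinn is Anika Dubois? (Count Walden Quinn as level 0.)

Chain from Anika Dubois up to Walden Quinn: Anika Dubois → Opal Okafor → Chiara Brown → Wyatt Chen → Desmond Xu → Walden Quinn. That is 5 steps up, so Anika Dubois is 5 levels below Walden Quinn.

5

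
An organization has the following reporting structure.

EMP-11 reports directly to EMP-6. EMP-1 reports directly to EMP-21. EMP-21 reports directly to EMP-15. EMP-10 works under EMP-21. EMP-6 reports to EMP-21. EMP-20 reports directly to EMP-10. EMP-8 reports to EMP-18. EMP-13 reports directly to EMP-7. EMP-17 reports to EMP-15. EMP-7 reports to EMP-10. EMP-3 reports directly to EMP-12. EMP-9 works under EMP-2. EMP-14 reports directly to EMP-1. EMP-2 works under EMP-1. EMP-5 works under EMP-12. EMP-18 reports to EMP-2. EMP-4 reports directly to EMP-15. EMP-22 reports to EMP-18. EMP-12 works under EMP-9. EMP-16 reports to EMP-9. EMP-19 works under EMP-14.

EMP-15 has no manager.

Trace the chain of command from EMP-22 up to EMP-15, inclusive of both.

EMP-22 reports to EMP-18. EMP-18 reports to EMP-2. EMP-2 reports to EMP-1. EMP-1 reports to EMP-21. EMP-21 reports to EMP-15. EMP-15 is at the top.

EMP-22 -> EMP-18 -> EMP-2 -> EMP-1 -> EMP-21 -> EMP-15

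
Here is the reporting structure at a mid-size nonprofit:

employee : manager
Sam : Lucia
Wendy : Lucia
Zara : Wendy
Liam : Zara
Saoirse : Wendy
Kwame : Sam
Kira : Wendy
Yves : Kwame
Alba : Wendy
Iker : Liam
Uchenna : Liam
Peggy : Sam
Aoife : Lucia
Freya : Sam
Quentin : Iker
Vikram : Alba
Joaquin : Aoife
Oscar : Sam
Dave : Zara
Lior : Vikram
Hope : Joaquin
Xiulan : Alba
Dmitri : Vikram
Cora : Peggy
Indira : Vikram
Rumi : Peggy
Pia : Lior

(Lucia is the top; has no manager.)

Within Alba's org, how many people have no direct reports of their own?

4

The people in Alba's organization with no one reporting to them are Xiulan, Indira, Dmitri, Pia. That is 4.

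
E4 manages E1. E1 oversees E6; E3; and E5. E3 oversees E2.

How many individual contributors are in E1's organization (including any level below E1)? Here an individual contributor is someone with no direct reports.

The people in E1's organization with no one reporting to them are E5, E2, E6. That is 3.

3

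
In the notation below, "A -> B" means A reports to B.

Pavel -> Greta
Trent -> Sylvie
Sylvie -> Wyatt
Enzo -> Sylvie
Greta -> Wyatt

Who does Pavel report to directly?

Pavel reports directly to Greta.

Greta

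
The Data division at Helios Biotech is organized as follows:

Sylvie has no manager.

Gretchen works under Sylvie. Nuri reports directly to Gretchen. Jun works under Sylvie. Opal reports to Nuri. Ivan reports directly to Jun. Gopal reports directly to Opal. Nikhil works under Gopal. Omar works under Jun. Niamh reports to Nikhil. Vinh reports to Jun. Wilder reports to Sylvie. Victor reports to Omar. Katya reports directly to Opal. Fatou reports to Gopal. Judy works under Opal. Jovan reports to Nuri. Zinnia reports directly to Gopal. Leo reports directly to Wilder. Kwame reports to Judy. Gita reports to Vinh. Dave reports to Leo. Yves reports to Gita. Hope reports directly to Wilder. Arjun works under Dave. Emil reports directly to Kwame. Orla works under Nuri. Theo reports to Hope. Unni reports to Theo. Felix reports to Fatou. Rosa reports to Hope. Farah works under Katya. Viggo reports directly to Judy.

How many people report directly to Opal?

Opal directly manages Gopal, Katya, Judy. That is 3 direct reports.

3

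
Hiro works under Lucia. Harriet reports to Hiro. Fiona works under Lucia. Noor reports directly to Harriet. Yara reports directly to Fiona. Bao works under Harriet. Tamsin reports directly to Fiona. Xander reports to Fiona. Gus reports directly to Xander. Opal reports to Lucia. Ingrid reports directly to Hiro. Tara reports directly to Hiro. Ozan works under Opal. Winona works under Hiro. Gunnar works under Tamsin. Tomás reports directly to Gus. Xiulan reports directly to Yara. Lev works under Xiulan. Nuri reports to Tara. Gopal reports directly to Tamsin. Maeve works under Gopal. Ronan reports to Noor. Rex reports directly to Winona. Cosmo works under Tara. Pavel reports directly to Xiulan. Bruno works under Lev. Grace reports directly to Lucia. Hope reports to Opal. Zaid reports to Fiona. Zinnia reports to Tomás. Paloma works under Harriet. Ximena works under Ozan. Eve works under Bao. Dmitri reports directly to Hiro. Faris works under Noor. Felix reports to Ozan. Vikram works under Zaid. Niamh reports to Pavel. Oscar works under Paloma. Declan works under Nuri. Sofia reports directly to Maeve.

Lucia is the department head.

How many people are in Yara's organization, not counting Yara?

5

Yara directly manages Xiulan. Under Xiulan: Pavel, Niamh, Lev, Bruno (4). That's 5 in total.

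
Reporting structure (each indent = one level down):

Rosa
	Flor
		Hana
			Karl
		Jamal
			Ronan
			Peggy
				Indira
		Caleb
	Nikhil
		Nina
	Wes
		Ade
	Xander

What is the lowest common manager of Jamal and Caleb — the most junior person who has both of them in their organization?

Jamal's chain of managers is Flor, Rosa. Caleb's chain of managers is Flor, Rosa. The first manager that appears in both chains is Flor.

Flor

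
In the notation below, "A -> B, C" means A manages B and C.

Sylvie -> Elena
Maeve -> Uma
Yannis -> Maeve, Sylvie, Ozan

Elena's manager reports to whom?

Elena reports to Sylvie, and Sylvie reports to Yannis. So Elena's skip-level manager is Yannis.

Yannis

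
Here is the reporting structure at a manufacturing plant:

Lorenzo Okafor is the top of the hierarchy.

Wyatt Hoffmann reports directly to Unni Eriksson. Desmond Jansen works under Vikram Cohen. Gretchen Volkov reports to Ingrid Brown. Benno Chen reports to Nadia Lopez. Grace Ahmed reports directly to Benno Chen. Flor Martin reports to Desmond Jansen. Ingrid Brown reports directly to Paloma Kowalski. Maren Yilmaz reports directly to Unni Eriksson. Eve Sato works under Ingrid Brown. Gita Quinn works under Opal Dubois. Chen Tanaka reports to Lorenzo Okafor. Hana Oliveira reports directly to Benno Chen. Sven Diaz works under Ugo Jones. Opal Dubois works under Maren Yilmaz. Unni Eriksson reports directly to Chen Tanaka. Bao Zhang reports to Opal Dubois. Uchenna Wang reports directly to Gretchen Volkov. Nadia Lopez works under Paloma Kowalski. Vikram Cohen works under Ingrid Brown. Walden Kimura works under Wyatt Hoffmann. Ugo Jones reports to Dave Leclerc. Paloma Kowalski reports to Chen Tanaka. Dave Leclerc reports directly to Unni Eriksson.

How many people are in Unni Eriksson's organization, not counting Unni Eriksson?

Unni Eriksson directly manages Dave Leclerc, Wyatt Hoffmann, Maren Yilmaz. Under Dave Leclerc: Ugo Jones, Sven Diaz (2). Under Wyatt Hoffmann: Walden Kimura (1). Under Maren Yilmaz: Opal Dubois, Bao Zhang, Gita Quinn (3). So Unni Eriksson's organization is 3 direct reports plus everyone under them: 3 + 2 + 4 = 9.

9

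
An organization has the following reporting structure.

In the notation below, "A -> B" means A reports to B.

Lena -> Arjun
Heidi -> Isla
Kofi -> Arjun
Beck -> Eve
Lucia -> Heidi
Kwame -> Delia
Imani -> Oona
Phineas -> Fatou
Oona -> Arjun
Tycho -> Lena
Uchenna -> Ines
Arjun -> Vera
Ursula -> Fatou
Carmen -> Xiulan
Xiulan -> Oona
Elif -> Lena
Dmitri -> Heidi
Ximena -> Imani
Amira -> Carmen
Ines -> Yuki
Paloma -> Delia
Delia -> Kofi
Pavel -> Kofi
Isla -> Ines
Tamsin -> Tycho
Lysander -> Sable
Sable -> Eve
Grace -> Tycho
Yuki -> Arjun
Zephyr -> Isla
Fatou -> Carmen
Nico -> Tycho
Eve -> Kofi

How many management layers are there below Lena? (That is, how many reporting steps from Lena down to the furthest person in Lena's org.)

2

The longest chain under Lena runs Lena → Tycho → Tamsin, which is 2 levels below Lena.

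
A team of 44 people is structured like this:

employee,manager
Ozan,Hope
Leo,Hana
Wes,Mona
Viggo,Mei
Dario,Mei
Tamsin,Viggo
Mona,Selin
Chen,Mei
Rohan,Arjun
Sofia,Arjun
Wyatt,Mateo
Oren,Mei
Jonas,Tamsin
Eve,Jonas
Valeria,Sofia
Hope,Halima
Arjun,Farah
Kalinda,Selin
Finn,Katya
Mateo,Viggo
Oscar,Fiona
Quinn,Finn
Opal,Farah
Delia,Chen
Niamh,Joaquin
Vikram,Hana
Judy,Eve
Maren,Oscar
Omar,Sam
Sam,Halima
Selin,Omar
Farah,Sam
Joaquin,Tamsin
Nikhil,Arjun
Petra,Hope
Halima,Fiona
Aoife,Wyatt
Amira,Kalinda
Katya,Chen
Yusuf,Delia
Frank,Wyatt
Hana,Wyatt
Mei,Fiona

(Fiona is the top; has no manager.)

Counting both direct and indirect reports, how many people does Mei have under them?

Mei directly manages Viggo, Chen, Oren, Dario. Under Viggo: Mateo, Wyatt, Frank, Hana, Leo, Vikram, Aoife, Tamsin, Jonas, Eve, Judy, Joaquin, Niamh (13). Under Chen: Delia, Yusuf, Katya, Finn, Quinn (5). Oren has no reports. Dario has no reports. So Mei's organization is 4 direct reports plus everyone under them: 14 + 6 + 1 + 1 = 22.

22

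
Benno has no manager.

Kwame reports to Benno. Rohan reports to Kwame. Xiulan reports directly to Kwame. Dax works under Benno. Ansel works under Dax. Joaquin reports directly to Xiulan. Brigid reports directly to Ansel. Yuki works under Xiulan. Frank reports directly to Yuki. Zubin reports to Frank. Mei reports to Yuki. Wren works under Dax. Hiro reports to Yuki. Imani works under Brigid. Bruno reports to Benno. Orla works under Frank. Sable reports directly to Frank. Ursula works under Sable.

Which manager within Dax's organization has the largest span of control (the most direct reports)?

Dax

Direct-report counts within Dax's organization: Dax has 2; Ansel has 1; Brigid has 1. The largest is 2, held by Dax.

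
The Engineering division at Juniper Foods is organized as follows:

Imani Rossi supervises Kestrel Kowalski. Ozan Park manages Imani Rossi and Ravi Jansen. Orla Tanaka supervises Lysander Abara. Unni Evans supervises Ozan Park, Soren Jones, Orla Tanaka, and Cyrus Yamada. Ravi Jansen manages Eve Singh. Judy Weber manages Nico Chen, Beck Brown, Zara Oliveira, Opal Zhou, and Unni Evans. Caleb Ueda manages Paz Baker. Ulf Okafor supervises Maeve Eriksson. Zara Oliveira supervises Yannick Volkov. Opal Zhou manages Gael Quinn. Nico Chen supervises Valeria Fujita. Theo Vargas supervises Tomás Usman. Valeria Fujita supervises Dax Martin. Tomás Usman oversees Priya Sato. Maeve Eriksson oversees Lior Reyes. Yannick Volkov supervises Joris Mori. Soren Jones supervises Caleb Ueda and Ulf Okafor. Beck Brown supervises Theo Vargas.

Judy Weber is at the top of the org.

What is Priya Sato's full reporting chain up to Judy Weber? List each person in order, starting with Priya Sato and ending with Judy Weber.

Priya Sato -> Tomás Usman -> Theo Vargas -> Beck Brown -> Judy Weber

Priya Sato reports to Tomás Usman. Tomás Usman reports to Theo Vargas. Theo Vargas reports to Beck Brown. Beck Brown reports to Judy Weber. Judy Weber is at the top.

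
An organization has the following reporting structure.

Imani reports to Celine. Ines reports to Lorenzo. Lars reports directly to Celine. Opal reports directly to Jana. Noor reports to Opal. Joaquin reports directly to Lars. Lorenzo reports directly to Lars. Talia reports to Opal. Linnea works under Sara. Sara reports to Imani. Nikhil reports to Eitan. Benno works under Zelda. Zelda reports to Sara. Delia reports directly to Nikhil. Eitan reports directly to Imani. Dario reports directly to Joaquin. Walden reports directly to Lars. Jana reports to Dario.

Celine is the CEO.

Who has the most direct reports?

Direct-report counts: Celine has 2; Imani has 2; Sara has 2; Zelda has 1; Eitan has 1; Nikhil has 1; Lars has 3; Lorenzo has 1; Joaquin has 1; Dario has 1; Jana has 1; Opal has 2. The largest is 3, held by Lars.

Lars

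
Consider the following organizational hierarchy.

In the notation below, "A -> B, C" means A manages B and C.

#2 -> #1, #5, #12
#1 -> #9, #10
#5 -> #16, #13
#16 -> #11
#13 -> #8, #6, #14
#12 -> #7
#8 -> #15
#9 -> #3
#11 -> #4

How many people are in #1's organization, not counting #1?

#1 directly manages #9, #10. Under #9: #3 (1). #10 has no reports. So #1's organization is 2 direct reports plus everyone under them: 2 + 1 = 3.

3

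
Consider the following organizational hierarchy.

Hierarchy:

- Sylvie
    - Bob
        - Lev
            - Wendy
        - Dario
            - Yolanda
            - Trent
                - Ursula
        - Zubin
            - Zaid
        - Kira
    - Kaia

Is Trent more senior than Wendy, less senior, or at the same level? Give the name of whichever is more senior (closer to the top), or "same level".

same level

Both Trent and Wendy are 3 levels below Sylvie.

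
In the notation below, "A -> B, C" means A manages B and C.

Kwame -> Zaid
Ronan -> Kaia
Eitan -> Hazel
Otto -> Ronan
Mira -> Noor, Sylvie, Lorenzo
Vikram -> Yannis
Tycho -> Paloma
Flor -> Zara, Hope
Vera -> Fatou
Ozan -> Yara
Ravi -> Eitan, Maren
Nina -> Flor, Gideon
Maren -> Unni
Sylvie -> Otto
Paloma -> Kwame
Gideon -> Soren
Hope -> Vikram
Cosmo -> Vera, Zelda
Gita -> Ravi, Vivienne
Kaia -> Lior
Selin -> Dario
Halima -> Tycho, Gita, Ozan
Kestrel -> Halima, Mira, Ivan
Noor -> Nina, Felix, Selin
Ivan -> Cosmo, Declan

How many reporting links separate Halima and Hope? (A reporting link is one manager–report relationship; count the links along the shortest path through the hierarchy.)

Halima is 1 level below Kestrel, and Hope is 5 levels below Kestrel (their lowest common manager). The shortest path runs up from Halima to Kestrel and back down to Hope: 1 + 5 = 6 links.

6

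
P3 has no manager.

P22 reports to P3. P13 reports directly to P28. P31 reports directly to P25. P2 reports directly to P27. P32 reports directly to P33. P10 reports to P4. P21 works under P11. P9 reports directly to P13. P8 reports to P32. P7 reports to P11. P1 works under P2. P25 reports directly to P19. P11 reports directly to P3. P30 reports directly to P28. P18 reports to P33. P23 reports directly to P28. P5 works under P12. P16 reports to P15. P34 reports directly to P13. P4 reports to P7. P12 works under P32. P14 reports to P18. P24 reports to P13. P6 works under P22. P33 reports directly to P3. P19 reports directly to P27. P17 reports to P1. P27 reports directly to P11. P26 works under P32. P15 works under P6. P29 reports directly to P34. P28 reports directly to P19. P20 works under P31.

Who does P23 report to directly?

P23 reports directly to P28.

P28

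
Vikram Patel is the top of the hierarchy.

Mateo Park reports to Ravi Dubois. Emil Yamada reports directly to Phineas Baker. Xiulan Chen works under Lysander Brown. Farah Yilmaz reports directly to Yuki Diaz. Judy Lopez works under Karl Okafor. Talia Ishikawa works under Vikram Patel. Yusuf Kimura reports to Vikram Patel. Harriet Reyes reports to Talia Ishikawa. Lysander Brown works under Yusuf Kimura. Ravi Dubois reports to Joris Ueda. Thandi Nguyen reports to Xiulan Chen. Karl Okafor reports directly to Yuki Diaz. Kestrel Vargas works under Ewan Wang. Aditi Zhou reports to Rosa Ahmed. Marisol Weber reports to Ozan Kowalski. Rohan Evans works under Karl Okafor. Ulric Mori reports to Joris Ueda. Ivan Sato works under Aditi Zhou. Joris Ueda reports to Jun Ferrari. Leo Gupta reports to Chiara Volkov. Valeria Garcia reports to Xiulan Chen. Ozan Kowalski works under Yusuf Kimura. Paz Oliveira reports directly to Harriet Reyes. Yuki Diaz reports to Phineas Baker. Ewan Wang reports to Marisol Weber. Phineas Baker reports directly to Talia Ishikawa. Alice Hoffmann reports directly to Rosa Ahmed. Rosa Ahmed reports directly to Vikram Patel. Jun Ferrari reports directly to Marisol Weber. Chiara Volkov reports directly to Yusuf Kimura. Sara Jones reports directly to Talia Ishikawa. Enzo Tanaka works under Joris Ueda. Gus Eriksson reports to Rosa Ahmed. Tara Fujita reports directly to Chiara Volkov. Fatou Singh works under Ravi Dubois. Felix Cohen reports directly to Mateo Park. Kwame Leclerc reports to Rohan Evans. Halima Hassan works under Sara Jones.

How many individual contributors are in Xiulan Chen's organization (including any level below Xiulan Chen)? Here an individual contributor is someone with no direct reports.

2

The people in Xiulan Chen's organization with no one reporting to them are Thandi Nguyen, Valeria Garcia. That is 2.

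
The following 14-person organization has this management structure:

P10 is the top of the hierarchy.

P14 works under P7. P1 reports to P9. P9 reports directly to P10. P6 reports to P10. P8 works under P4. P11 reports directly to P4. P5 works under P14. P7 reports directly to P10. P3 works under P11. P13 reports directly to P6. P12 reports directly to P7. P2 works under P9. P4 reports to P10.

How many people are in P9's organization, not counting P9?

P9 directly manages P2, P1. P2 has no reports. P1 has no reports. So P9's organization is 2 direct reports plus everyone under them: 1 + 1 = 2.

2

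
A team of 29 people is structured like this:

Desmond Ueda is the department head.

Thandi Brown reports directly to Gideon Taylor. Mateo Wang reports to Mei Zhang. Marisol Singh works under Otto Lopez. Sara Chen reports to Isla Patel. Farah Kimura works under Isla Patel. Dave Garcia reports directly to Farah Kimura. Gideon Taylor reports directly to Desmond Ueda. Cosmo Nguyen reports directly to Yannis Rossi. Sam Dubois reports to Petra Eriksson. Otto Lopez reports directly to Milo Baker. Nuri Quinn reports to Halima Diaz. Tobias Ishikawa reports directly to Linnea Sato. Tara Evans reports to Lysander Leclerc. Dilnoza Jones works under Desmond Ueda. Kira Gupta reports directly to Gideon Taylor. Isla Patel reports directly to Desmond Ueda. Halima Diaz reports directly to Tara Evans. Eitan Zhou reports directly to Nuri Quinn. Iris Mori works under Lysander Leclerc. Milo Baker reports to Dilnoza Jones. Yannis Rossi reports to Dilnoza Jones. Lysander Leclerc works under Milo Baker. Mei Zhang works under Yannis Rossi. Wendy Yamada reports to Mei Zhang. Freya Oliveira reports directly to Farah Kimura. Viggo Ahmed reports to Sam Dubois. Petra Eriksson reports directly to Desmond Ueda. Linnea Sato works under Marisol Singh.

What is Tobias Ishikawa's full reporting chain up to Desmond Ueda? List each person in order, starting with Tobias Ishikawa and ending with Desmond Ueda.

Tobias Ishikawa -> Linnea Sato -> Marisol Singh -> Otto Lopez -> Milo Baker -> Dilnoza Jones -> Desmond Ueda

Tobias Ishikawa reports to Linnea Sato. Linnea Sato reports to Marisol Singh. Marisol Singh reports to Otto Lopez. Otto Lopez reports to Milo Baker. Milo Baker reports to Dilnoza Jones. Dilnoza Jones reports to Desmond Ueda. Desmond Ueda is at the top.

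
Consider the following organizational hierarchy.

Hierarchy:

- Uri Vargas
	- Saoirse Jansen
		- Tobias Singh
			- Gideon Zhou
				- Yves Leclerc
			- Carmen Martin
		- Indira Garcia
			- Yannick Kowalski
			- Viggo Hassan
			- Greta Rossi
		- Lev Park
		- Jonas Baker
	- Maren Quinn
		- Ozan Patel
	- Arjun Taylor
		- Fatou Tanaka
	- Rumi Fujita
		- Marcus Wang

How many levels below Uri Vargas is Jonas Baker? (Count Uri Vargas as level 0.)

Chain from Jonas Baker up to Uri Vargas: Jonas Baker → Saoirse Jansen → Uri Vargas. That is 2 steps up, so Jonas Baker is 2 levels below Uri Vargas.

2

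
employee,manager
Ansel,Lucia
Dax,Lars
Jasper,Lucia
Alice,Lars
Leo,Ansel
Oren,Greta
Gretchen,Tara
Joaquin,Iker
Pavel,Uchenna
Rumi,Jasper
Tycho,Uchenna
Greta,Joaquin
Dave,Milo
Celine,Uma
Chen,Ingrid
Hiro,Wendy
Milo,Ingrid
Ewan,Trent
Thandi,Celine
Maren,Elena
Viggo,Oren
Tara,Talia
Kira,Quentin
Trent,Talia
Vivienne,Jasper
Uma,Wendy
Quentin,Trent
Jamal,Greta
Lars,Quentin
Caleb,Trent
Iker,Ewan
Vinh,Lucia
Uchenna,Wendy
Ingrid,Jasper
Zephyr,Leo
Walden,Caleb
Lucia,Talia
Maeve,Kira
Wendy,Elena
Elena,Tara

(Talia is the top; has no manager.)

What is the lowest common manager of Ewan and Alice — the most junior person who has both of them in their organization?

Trent

Ewan's chain of managers is Trent, Talia. Alice's chain of managers is Lars, Quentin, Trent, Talia. The first manager that appears in both chains is Trent.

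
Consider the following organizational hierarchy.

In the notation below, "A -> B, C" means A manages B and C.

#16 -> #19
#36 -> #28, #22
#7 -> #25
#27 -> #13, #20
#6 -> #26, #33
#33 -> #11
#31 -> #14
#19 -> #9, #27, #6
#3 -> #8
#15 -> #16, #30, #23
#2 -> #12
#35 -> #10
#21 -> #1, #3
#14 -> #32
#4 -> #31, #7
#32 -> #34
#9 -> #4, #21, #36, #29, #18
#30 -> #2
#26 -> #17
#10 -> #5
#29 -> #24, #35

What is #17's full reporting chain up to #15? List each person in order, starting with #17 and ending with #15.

#17 -> #26 -> #6 -> #19 -> #16 -> #15

#17 reports to #26. #26 reports to #6. #6 reports to #19. #19 reports to #16. #16 reports to #15. #15 is at the top.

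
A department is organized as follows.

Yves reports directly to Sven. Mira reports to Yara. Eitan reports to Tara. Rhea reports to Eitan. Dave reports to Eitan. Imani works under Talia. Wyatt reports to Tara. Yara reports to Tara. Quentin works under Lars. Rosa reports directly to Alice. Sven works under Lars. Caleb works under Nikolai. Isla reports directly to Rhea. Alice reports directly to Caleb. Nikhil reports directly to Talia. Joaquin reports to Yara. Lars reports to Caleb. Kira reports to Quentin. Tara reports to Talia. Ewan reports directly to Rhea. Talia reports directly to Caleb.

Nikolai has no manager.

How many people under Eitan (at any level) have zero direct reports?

3

The people in Eitan's organization with no one reporting to them are Dave, Ewan, Isla. That is 3.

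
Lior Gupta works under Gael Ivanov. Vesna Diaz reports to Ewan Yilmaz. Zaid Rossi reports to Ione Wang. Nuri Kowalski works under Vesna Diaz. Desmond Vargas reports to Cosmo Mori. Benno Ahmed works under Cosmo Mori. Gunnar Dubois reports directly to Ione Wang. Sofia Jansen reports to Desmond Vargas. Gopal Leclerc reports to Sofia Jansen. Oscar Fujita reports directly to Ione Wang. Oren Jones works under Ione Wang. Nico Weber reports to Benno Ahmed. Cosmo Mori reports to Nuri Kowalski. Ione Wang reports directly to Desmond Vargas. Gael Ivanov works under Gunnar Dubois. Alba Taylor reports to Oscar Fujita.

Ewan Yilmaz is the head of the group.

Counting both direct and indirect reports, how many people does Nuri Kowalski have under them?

Nuri Kowalski directly manages Cosmo Mori. Under Cosmo Mori: Benno Ahmed, Nico Weber, Desmond Vargas, Ione Wang, Oren Jones, Zaid Rossi, Oscar Fujita, Alba Taylor, Gunnar Dubois, Gael Ivanov, Lior Gupta, Sofia Jansen, Gopal Leclerc (13). That's 14 in total.

14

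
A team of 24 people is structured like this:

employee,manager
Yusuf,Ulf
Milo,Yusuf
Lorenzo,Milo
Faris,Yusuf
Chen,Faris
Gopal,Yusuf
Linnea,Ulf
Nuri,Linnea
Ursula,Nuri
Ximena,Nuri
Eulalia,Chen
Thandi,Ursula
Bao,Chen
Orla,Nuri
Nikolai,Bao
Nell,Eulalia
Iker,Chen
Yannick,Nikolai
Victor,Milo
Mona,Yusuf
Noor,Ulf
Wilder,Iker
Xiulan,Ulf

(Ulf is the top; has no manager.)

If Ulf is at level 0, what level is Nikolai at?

5

Chain from Nikolai up to Ulf: Nikolai → Bao → Chen → Faris → Yusuf → Ulf. That is 5 steps up, so Nikolai is 5 levels below Ulf.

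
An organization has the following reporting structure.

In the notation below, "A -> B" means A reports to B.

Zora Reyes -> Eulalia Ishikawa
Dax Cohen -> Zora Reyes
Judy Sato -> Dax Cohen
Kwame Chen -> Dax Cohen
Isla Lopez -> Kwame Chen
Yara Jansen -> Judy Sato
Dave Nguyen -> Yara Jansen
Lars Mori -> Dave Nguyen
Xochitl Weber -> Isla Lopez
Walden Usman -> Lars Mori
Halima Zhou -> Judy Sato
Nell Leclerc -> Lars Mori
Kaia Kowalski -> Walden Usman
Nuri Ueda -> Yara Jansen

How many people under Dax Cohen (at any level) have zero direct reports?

5

The people in Dax Cohen's organization with no one reporting to them are Xochitl Weber, Halima Zhou, Nuri Ueda, Nell Leclerc, Kaia Kowalski. That is 5.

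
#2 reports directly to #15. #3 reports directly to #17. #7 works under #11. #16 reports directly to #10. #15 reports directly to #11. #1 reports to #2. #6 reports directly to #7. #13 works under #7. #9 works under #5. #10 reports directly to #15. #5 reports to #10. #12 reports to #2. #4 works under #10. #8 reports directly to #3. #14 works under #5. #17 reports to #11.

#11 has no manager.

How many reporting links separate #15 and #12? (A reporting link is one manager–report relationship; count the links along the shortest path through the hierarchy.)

#12 is in #15's organization: the chain from #12 up to #15 is #12 → #2 → #15, which is 2 links.

2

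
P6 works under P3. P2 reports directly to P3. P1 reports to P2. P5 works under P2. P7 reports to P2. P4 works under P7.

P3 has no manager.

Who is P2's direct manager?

P3

P2 reports directly to P3.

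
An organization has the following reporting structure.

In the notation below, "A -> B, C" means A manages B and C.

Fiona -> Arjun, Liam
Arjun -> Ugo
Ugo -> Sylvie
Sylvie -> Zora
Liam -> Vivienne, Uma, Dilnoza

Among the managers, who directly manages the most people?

Liam

Direct-report counts: Fiona has 2; Liam has 3; Arjun has 1; Ugo has 1; Sylvie has 1. The largest is 3, held by Liam.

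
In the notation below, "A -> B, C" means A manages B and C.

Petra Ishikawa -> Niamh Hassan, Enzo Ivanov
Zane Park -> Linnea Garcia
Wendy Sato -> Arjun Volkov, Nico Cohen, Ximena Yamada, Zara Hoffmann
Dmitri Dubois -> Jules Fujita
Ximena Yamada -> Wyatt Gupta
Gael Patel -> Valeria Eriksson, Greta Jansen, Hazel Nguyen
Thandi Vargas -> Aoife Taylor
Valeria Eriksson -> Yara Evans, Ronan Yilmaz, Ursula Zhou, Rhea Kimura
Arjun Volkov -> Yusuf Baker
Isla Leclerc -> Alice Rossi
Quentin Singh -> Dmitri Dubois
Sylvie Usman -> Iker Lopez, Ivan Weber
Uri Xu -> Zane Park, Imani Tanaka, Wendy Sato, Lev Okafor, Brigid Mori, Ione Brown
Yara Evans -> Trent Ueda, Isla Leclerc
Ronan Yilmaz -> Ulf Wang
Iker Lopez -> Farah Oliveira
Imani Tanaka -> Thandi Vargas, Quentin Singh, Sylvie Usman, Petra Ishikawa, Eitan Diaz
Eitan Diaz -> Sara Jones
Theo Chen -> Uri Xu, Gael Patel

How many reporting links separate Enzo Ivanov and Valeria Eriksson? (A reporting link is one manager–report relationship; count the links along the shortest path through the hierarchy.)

6

Enzo Ivanov is 4 levels below Theo Chen, and Valeria Eriksson is 2 levels below Theo Chen (their lowest common manager). The shortest path runs up from Enzo Ivanov to Theo Chen and back down to Valeria Eriksson: 4 + 2 = 6 links.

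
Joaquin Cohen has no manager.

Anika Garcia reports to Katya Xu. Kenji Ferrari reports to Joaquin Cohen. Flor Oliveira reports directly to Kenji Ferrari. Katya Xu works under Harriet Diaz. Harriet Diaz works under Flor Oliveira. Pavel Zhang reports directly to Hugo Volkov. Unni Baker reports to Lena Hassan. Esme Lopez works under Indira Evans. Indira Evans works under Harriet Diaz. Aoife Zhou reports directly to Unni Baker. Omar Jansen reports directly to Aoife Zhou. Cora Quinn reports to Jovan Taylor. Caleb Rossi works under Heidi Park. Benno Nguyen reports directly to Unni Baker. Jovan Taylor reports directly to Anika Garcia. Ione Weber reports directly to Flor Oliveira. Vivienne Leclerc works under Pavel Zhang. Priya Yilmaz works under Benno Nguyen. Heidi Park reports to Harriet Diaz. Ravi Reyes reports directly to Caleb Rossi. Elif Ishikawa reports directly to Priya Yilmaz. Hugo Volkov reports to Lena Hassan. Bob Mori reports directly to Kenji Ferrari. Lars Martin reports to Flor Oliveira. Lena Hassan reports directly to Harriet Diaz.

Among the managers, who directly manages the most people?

Direct-report counts: Joaquin Cohen has 1; Kenji Ferrari has 2; Flor Oliveira has 3; Harriet Diaz has 4; Indira Evans has 1; Heidi Park has 1; Caleb Rossi has 1; Lena Hassan has 2; Hugo Volkov has 1; Pavel Zhang has 1; Unni Baker has 2; Benno Nguyen has 1; Priya Yilmaz has 1; Aoife Zhou has 1; Katya Xu has 1; Anika Garcia has 1; Jovan Taylor has 1. The largest is 4, held by Harriet Diaz.

Harriet Diaz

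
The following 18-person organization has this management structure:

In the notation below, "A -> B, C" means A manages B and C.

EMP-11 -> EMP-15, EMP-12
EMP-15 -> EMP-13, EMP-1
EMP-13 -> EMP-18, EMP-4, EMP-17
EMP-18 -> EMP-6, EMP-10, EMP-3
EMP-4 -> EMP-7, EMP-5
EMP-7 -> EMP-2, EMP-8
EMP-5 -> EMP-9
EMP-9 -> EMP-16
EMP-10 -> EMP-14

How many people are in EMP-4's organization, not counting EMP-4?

6

EMP-4 directly manages EMP-7, EMP-5. Under EMP-7: EMP-8, EMP-2 (2). Under EMP-5: EMP-9, EMP-16 (2). So EMP-4's organization is 2 direct reports plus everyone under them: 3 + 3 = 6.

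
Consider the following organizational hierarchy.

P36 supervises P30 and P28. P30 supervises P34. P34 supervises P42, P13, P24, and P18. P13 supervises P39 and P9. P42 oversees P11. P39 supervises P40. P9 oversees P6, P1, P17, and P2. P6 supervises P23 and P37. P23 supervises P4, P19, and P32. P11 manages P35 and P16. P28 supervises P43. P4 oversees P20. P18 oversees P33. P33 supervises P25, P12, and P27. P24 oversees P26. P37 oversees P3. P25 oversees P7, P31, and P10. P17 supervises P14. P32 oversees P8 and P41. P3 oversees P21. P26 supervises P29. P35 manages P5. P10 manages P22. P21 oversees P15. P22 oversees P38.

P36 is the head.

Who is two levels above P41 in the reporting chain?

P41 reports to P32, and P32 reports to P23. So P41's skip-level manager is P23.

P23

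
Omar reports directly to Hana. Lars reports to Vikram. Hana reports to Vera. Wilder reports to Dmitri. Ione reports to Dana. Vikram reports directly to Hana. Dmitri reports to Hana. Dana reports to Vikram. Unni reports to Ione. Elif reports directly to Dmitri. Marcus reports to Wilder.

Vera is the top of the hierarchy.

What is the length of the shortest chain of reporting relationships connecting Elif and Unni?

Elif is 2 levels below Hana, and Unni is 4 levels below Hana (their lowest common manager). The shortest path runs up from Elif to Hana and back down to Unni: 2 + 4 = 6 links.

6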